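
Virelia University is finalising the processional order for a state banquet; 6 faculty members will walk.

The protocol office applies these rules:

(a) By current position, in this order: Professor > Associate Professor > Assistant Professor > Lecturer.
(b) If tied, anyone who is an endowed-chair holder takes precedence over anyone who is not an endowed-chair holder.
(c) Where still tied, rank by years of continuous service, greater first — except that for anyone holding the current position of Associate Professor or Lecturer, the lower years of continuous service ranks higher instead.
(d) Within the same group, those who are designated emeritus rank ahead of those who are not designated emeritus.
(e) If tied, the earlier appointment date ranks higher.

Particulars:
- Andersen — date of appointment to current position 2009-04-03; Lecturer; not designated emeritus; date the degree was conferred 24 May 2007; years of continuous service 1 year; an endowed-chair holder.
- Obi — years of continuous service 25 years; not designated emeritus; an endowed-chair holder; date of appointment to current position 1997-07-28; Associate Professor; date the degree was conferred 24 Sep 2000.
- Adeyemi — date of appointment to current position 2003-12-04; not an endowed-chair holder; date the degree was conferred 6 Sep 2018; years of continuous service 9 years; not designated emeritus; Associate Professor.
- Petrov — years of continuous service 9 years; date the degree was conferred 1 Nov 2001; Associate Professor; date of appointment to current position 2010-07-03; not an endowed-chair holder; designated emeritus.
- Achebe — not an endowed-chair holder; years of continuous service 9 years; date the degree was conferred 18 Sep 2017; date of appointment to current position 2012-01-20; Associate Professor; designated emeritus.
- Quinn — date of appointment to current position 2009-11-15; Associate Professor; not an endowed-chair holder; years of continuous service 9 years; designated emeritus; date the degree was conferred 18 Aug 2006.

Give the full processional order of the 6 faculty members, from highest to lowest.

Obi, Quinn, Petrov, Achebe, Adeyemi, Andersen

By current position: Obi, Quinn, Petrov, Achebe and Adeyemi (Associate Professor); then Andersen (Lecturer).
Among Obi, Quinn, Petrov, Achebe and Adeyemi, an endowed-chair holder before not an endowed-chair holder: Obi (an endowed-chair holder) before Quinn, Petrov, Achebe and Adeyemi (not an endowed-chair holder).
Quinn, Petrov, Achebe and Adeyemi all have years of continuous service 9 years, so the next rule applies.
Among Quinn, Petrov, Achebe and Adeyemi, designated emeritus before not designated emeritus: Quinn, Petrov and Achebe (designated emeritus) before Adeyemi (not designated emeritus).
Among Quinn, Petrov and Achebe, by date of appointment to current position (earlier first): Quinn (2009-11-15) before Petrov (2010-07-03) before Achebe (2012-01-20).
Full order: Obi, Quinn, Petrov, Achebe, Adeyemi, Andersen.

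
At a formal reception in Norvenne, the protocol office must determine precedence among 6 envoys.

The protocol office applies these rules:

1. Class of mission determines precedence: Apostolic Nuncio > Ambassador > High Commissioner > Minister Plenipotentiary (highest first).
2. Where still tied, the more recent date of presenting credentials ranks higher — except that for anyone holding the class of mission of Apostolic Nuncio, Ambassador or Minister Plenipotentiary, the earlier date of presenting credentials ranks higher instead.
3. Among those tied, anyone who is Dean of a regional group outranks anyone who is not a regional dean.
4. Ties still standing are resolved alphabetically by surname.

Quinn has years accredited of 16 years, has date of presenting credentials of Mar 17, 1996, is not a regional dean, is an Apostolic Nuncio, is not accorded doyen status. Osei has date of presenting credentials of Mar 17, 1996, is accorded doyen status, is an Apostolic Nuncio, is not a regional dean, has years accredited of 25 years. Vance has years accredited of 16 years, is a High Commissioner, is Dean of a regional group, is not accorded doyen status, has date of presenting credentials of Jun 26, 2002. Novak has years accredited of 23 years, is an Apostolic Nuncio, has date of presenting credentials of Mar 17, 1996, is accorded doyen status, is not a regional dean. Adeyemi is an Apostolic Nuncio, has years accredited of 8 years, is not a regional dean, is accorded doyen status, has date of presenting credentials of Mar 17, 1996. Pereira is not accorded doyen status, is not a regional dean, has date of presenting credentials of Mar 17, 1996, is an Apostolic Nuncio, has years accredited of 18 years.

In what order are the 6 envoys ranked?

Adeyemi, Novak, Osei, Pereira, Quinn, Vance

By class of mission: Adeyemi, Novak, Osei, Pereira and Quinn (Apostolic Nuncio); then Vance (High Commissioner).
Adeyemi, Novak, Osei, Pereira and Quinn all have date of presenting credentials Mar 17, 1996, so the next rule applies.
Adeyemi, Novak, Osei, Pereira and Quinn are each not a regional dean, so the next rule applies.
Among Adeyemi, Novak, Osei, Pereira and Quinn, alphabetically by surname: Adeyemi before Novak before Osei before Pereira before Quinn.
Full order: Adeyemi, Novak, Osei, Pereira, Quinn, Vance.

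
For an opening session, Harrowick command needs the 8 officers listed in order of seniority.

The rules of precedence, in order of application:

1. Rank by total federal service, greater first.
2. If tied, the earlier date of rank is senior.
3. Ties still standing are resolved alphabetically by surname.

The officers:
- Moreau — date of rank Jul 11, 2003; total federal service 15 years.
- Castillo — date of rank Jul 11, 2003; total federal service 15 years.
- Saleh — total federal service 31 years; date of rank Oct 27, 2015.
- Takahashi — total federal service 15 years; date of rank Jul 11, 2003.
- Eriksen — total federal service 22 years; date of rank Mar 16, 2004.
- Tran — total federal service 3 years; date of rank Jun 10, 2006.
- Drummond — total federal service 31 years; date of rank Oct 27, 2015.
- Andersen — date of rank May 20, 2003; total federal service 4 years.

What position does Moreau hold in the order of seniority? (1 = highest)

By total federal service (higher first): Drummond and Saleh (both 31 years); then Eriksen (22 years); then Castillo, Moreau and Takahashi (each 15 years); then Andersen (4 years); then Tran (3 years).
Drummond and Saleh both have date of rank Oct 27, 2015, so the next rule applies.
Among Drummond and Saleh, alphabetically by surname: Drummond before Saleh.
Castillo, Moreau and Takahashi all have date of rank Jul 11, 2003, so the next rule applies.
Among Castillo, Moreau and Takahashi, alphabetically by surname: Castillo before Moreau before Takahashi.
Order: Drummond, Saleh, Eriksen, Castillo, Moreau, Takahashi, Andersen, Tran. So position 5.

5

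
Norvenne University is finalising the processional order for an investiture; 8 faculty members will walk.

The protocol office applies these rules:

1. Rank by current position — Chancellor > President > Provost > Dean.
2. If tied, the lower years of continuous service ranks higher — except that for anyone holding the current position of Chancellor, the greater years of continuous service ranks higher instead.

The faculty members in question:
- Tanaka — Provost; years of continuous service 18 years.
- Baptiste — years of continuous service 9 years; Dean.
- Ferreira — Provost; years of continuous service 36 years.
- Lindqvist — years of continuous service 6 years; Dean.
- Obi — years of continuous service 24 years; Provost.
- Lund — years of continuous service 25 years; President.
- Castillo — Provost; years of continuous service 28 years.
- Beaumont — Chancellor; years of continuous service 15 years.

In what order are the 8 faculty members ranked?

Beaumont, Lund, Tanaka, Obi, Castillo, Ferreira, Lindqvist, Baptiste

By current position: Beaumont (Chancellor); then Lund (President); then Tanaka, Obi, Castillo and Ferreira (Provost); then Lindqvist and Baptiste (Dean).
Among Tanaka, Obi, Castillo and Ferreira, by years of continuous service (lower first): Tanaka (18 years) before Obi (24 years) before Castillo (28 years) before Ferreira (36 years).
Among Lindqvist and Baptiste, by years of continuous service (lower first): Lindqvist (6 years) before Baptiste (9 years).
Full order: Beaumont, Lund, Tanaka, Obi, Castillo, Ferreira, Lindqvist, Baptiste.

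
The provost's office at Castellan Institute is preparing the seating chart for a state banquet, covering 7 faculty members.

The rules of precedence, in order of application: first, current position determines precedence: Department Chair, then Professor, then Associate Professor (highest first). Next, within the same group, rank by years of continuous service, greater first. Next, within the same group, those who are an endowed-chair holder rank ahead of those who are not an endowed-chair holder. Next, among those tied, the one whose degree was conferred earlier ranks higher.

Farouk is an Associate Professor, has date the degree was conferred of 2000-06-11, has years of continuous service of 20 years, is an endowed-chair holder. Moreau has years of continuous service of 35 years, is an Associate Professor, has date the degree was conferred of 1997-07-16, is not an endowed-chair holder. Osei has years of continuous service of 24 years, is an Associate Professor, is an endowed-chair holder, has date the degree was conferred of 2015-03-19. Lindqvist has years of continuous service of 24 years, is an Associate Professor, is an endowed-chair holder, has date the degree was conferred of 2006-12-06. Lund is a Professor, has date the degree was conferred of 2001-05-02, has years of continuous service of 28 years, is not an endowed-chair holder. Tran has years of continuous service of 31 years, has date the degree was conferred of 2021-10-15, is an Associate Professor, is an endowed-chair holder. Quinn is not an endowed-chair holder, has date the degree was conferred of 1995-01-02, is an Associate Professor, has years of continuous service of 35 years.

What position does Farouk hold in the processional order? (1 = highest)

7

By current position: Lund (Professor); then Quinn, Moreau, Tran, Lindqvist, Osei and Farouk (Associate Professor).
Among Quinn, Moreau, Tran, Lindqvist, Osei and Farouk, by years of continuous service (higher first): Quinn and Moreau (35 years) before Tran (31 years) before Lindqvist and Osei (24 years) before Farouk (20 years).
Quinn and Moreau are each not an endowed-chair holder, so the next rule applies.
Among Quinn and Moreau, by date the degree was conferred (earlier first): Quinn (1995-01-02) before Moreau (1997-07-16).
Lindqvist and Osei are each an endowed-chair holder, so the next rule applies.
Among Lindqvist and Osei, by date the degree was conferred (earlier first): Lindqvist (2006-12-06) before Osei (2015-03-19).
Order: Lund, Quinn, Moreau, Tran, Lindqvist, Osei, Farouk. So position 7.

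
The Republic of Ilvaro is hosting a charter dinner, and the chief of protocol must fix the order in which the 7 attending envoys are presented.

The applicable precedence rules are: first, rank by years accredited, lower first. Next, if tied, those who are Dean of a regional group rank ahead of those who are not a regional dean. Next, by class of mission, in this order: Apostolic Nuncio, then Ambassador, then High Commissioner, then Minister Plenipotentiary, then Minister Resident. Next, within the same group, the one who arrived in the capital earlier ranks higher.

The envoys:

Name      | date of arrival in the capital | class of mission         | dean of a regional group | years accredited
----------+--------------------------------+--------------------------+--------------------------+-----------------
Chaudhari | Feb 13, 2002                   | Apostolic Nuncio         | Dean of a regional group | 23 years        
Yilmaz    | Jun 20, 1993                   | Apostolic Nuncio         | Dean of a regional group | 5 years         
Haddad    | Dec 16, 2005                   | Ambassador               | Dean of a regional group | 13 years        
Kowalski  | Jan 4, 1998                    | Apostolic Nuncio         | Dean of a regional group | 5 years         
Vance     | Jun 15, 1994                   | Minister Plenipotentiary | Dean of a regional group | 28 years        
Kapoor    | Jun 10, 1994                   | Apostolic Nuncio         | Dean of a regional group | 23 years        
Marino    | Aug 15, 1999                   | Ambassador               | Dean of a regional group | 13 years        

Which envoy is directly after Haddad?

By years accredited (lower first): Yilmaz and Kowalski (both 5 years); then Marino and Haddad (both 13 years); then Kapoor and Chaudhari (both 23 years); then Vance (28 years).
Yilmaz and Kowalski are each Dean of a regional group, so the next rule applies.
Yilmaz and Kowalski are each Apostolic Nuncio, so the next rule applies.
Among Yilmaz and Kowalski, by date of arrival in the capital (earlier first): Yilmaz (Jun 20, 1993) before Kowalski (Jan 4, 1998).
Marino and Haddad are each Dean of a regional group, so the next rule applies.
Marino and Haddad are each Ambassador, so the next rule applies.
Among Marino and Haddad, by date of arrival in the capital (earlier first): Marino (Aug 15, 1999) before Haddad (Dec 16, 2005).
Kapoor and Chaudhari are each Dean of a regional group, so the next rule applies.
Kapoor and Chaudhari are each Apostolic Nuncio, so the next rule applies.
Among Kapoor and Chaudhari, by date of arrival in the capital (earlier first): Kapoor (Jun 10, 1994) before Chaudhari (Feb 13, 2002).
Order: Yilmaz, Kowalski, Marino, Haddad, Kapoor, Chaudhari, Vance.

Kapoor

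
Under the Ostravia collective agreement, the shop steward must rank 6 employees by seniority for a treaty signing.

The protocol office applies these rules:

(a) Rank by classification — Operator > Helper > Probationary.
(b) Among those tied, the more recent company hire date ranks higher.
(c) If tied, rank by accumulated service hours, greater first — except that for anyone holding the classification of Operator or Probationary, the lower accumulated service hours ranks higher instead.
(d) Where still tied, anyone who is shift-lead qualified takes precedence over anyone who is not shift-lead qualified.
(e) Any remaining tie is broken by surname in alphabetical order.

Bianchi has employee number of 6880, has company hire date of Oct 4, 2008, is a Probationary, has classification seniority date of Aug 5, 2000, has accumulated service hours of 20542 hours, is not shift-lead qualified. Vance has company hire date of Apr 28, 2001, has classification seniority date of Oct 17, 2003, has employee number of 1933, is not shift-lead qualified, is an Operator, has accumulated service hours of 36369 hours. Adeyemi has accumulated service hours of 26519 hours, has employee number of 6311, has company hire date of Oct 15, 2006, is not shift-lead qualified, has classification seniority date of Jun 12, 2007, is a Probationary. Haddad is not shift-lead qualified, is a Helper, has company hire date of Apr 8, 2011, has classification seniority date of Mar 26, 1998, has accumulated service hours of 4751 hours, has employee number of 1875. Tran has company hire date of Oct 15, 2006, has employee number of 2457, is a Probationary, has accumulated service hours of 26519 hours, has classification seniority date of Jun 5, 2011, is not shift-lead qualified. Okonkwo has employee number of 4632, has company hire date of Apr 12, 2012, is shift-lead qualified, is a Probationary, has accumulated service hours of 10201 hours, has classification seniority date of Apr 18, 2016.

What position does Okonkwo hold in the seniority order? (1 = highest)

3

By classification: Vance (Operator); then Haddad (Helper); then Okonkwo, Bianchi, Adeyemi and Tran (Probationary).
Among Okonkwo, Bianchi, Adeyemi and Tran, by company hire date (later first): Okonkwo (Apr 12, 2012) before Bianchi (Oct 4, 2008) before Adeyemi and Tran (Oct 15, 2006).
Adeyemi and Tran both have accumulated service hours 26519 hours, so the next rule applies.
Adeyemi and Tran are each not shift-lead qualified, so the next rule applies.
Among Adeyemi and Tran, alphabetically by surname: Adeyemi before Tran.
Order: Vance, Haddad, Okonkwo, Bianchi, Adeyemi, Tran. So position 3.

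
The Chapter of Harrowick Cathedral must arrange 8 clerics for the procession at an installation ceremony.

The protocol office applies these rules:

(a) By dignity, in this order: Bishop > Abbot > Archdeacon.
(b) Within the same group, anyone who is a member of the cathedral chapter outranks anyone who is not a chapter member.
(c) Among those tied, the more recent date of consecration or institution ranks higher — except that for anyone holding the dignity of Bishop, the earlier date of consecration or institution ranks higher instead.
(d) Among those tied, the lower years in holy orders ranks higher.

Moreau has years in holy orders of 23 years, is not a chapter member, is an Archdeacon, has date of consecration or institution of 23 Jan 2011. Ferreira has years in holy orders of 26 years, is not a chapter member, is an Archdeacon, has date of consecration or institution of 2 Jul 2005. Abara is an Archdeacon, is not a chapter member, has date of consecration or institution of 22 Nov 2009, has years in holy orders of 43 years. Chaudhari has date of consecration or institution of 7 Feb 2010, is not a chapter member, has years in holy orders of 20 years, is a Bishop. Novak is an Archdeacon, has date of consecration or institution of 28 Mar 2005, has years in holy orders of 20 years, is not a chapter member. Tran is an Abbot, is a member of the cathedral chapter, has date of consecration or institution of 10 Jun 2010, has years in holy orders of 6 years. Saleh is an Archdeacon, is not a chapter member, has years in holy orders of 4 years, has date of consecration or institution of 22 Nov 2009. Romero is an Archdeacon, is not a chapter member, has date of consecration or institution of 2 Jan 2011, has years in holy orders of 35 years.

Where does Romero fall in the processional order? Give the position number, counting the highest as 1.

4

By dignity: Chaudhari (Bishop); then Tran (Abbot); then Moreau, Romero, Saleh, Abara, Ferreira and Novak (Archdeacon).
Moreau, Romero, Saleh, Abara, Ferreira and Novak are each not a chapter member, so the next rule applies.
Among Moreau, Romero, Saleh, Abara, Ferreira and Novak, by date of consecration or institution (later first): Moreau (23 Jan 2011) before Romero (2 Jan 2011) before Saleh and Abara (22 Nov 2009) before Ferreira (2 Jul 2005) before Novak (28 Mar 2005).
Among Saleh and Abara, by years in holy orders (lower first): Saleh (4 years) before Abara (43 years).
Order: Chaudhari, Tran, Moreau, Romero, Saleh, Abara, Ferreira, Novak. So position 4.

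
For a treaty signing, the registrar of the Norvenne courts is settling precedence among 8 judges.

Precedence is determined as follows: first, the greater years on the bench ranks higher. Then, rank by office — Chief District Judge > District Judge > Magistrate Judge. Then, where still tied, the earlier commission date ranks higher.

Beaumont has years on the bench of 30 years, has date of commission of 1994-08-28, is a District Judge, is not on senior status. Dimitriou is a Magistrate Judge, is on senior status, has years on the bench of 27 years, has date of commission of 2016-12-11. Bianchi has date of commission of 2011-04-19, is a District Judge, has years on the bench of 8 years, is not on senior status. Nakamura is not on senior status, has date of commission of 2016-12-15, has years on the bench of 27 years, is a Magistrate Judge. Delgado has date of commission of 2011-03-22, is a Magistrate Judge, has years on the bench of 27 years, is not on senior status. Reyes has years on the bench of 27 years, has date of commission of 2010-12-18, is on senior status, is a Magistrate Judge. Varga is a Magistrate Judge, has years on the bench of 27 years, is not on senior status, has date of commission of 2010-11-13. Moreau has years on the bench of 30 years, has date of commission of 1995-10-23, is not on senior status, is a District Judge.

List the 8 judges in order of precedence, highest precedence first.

Beaumont, Moreau, Varga, Reyes, Delgado, Dimitriou, Nakamura, Bianchi

By years on the bench (higher first): Beaumont and Moreau (both 30 years); then Varga, Reyes, Delgado, Dimitriou and Nakamura (each 27 years); then Bianchi (8 years).
Beaumont and Moreau are each District Judge, so the next rule applies.
Among Beaumont and Moreau, by date of commission (earlier first): Beaumont (1994-08-28) before Moreau (1995-10-23).
Varga, Reyes, Delgado, Dimitriou and Nakamura are each Magistrate Judge, so the next rule applies.
Among Varga, Reyes, Delgado, Dimitriou and Nakamura, by date of commission (earlier first): Varga (2010-11-13) before Reyes (2010-12-18) before Delgado (2011-03-22) before Dimitriou (2016-12-11) before Nakamura (2016-12-15).
Full order: Beaumont, Moreau, Varga, Reyes, Delgado, Dimitriou, Nakamura, Bianchi.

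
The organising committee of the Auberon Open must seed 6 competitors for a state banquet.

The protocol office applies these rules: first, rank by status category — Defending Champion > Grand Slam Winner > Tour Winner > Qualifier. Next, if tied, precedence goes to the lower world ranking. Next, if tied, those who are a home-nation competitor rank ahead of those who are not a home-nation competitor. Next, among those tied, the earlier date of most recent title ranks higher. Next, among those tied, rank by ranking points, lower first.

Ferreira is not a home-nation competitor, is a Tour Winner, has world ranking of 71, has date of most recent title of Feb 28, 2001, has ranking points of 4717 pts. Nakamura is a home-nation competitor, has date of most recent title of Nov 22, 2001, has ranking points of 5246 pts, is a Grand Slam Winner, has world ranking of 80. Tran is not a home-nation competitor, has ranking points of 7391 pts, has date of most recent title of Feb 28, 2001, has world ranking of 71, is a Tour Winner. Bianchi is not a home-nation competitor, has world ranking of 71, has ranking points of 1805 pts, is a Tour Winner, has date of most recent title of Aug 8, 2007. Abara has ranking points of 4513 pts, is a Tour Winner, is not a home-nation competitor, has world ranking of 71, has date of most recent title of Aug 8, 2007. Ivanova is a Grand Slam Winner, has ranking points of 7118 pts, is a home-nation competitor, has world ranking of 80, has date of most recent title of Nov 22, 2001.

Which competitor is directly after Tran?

Bianchi

By status category: Nakamura and Ivanova (Grand Slam Winner); then Ferreira, Tran, Bianchi and Abara (Tour Winner).
Nakamura and Ivanova both have world ranking 80, so the next rule applies.
Nakamura and Ivanova are each a home-nation competitor, so the next rule applies.
Nakamura and Ivanova both have date of most recent title Nov 22, 2001, so the next rule applies.
Among Nakamura and Ivanova, by ranking points (lower first): Nakamura (5246 pts) before Ivanova (7118 pts).
Ferreira, Tran, Bianchi and Abara all have world ranking 71, so the next rule applies.
Ferreira, Tran, Bianchi and Abara are each not a home-nation competitor, so the next rule applies.
Among Ferreira, Tran, Bianchi and Abara, by date of most recent title (earlier first): Ferreira and Tran (Feb 28, 2001) before Bianchi and Abara (Aug 8, 2007).
Among Ferreira and Tran, by ranking points (lower first): Ferreira (4717 pts) before Tran (7391 pts).
Among Bianchi and Abara, by ranking points (lower first): Bianchi (1805 pts) before Abara (4513 pts).
Order: Nakamura, Ivanova, Ferreira, Tran, Bianchi, Abara.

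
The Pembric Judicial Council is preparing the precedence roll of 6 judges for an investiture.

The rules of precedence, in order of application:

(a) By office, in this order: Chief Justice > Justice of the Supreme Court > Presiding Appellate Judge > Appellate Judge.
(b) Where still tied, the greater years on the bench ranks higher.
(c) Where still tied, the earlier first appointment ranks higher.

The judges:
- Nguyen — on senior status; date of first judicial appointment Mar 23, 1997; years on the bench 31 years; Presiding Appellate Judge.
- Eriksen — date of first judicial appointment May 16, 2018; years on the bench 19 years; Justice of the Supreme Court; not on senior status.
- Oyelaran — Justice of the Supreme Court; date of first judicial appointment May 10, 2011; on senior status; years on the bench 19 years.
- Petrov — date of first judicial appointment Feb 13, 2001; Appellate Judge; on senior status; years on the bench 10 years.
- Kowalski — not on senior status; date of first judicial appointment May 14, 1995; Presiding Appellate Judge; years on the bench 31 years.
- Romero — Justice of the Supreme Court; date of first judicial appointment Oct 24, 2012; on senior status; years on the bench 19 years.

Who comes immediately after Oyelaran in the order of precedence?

Romero

By office: Oyelaran, Romero and Eriksen (Justice of the Supreme Court); then Kowalski and Nguyen (Presiding Appellate Judge); then Petrov (Appellate Judge).
Oyelaran, Romero and Eriksen all have years on the bench 19 years, so the next rule applies.
Among Oyelaran, Romero and Eriksen, by date of first judicial appointment (earlier first): Oyelaran (May 10, 2011) before Romero (Oct 24, 2012) before Eriksen (May 16, 2018).
Kowalski and Nguyen both have years on the bench 31 years, so the next rule applies.
Among Kowalski and Nguyen, by date of first judicial appointment (earlier first): Kowalski (May 14, 1995) before Nguyen (Mar 23, 1997).
Order: Oyelaran, Romero, Eriksen, Kowalski, Nguyen, Petrov.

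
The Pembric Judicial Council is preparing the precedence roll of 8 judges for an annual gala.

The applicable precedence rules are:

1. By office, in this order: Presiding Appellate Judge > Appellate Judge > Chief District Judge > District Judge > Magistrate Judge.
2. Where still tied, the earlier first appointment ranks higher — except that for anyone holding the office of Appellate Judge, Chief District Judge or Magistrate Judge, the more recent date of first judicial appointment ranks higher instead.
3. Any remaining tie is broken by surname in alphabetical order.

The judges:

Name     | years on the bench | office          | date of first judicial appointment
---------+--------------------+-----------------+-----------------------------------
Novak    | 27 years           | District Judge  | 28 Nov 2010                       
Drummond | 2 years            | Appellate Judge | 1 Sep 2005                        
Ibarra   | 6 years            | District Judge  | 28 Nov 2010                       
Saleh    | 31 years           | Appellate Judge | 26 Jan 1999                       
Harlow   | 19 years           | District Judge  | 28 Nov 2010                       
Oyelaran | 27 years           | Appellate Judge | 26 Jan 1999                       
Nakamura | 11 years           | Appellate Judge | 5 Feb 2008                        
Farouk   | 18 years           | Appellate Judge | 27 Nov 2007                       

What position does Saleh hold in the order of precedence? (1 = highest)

By office: Nakamura, Farouk, Drummond, Oyelaran and Saleh (Appellate Judge); then Harlow, Ibarra and Novak (District Judge).
Among Nakamura, Farouk, Drummond, Oyelaran and Saleh, by date of first judicial appointment (later first) (reversed rule for this group): Nakamura (5 Feb 2008) before Farouk (27 Nov 2007) before Drummond (1 Sep 2005) before Oyelaran and Saleh (26 Jan 1999).
Among Oyelaran and Saleh, alphabetically by surname: Oyelaran before Saleh.
Harlow, Ibarra and Novak all have date of first judicial appointment 28 Nov 2010, so the next rule applies.
Among Harlow, Ibarra and Novak, alphabetically by surname: Harlow before Ibarra before Novak.
Order: Nakamura, Farouk, Drummond, Oyelaran, Saleh, Harlow, Ibarra, Novak. So position 5.

5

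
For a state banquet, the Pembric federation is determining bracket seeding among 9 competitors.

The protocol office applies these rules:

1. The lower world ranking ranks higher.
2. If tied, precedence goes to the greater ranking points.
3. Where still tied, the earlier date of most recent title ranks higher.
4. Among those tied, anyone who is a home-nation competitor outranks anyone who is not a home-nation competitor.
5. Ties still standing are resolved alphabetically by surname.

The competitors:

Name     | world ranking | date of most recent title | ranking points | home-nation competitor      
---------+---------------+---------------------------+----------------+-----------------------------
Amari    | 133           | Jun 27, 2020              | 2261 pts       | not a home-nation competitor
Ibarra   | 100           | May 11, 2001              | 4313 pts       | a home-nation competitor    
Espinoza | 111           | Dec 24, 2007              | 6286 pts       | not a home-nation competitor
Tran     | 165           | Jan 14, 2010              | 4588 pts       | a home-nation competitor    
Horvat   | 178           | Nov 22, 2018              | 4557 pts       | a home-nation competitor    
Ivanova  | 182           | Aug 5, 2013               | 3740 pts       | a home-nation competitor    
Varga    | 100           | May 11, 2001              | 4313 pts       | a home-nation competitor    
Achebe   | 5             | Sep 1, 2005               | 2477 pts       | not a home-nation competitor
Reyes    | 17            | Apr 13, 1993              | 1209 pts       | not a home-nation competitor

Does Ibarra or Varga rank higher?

Ibarra

By world ranking (lower first): Achebe (5); then Reyes (17); then Ibarra and Varga (both 100); then Espinoza (111); then Amari (133); then Tran (165); then Horvat (178); then Ivanova (182).
Ibarra and Varga both have ranking points 4313 pts, so the next rule applies.
Ibarra and Varga both have date of most recent title May 11, 2001, so the next rule applies.
Ibarra and Varga are each a home-nation competitor, so the next rule applies.
Among Ibarra and Varga, alphabetically by surname: Ibarra before Varga.
So Ibarra takes precedence.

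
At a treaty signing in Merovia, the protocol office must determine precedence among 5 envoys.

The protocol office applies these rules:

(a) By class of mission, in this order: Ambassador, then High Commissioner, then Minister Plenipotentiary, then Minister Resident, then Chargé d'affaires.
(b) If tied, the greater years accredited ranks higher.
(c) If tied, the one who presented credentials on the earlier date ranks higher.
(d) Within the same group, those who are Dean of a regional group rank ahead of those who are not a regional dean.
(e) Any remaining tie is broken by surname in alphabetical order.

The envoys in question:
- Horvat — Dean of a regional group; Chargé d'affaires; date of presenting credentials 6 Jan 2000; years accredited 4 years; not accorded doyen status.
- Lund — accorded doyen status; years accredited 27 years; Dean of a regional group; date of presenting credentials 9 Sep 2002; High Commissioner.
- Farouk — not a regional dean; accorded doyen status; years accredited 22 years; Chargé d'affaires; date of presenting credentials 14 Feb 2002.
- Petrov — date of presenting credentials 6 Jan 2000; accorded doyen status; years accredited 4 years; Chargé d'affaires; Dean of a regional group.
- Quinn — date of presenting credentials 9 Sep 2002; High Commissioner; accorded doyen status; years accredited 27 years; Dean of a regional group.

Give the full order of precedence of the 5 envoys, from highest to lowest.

Lund, Quinn, Farouk, Horvat, Petrov

By class of mission: Lund and Quinn (High Commissioner); then Farouk, Horvat and Petrov (Chargé d'affaires).
Lund and Quinn both have years accredited 27 years, so the next rule applies.
Lund and Quinn both have date of presenting credentials 9 Sep 2002, so the next rule applies.
Lund and Quinn are each Dean of a regional group, so the next rule applies.
Among Lund and Quinn, alphabetically by surname: Lund before Quinn.
Among Farouk, Horvat and Petrov, by years accredited (higher first): Farouk (22 years) before Horvat and Petrov (4 years).
Horvat and Petrov both have date of presenting credentials 6 Jan 2000, so the next rule applies.
Horvat and Petrov are each Dean of a regional group, so the next rule applies.
Among Horvat and Petrov, alphabetically by surname: Horvat before Petrov.
Full order: Lund, Quinn, Farouk, Horvat, Petrov.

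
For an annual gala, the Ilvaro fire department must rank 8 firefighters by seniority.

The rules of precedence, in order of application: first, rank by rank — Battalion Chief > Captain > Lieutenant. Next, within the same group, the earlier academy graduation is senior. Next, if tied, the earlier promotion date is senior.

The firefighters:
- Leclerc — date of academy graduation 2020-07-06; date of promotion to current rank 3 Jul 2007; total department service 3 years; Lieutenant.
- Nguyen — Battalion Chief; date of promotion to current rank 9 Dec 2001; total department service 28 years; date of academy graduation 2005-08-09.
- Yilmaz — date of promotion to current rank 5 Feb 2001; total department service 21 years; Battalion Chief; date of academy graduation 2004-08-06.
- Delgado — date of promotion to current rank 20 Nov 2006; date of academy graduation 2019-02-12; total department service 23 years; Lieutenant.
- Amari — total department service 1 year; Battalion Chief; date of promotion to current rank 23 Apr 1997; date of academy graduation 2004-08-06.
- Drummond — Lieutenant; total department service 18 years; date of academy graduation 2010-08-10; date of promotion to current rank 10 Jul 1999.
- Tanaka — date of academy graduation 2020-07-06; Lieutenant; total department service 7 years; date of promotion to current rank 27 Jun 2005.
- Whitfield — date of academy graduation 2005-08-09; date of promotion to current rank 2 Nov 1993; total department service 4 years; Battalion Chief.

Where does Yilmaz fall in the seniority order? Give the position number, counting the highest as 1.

2

By rank: Amari, Yilmaz, Whitfield and Nguyen (Battalion Chief); then Drummond, Delgado, Tanaka and Leclerc (Lieutenant).
Among Amari, Yilmaz, Whitfield and Nguyen, by date of academy graduation (earlier first): Amari and Yilmaz (2004-08-06) before Whitfield and Nguyen (2005-08-09).
Among Amari and Yilmaz, by date of promotion to current rank (earlier first): Amari (23 Apr 1997) before Yilmaz (5 Feb 2001).
Among Whitfield and Nguyen, by date of promotion to current rank (earlier first): Whitfield (2 Nov 1993) before Nguyen (9 Dec 2001).
Among Drummond, Delgado, Tanaka and Leclerc, by date of academy graduation (earlier first): Drummond (2010-08-10) before Delgado (2019-02-12) before Tanaka and Leclerc (2020-07-06).
Among Tanaka and Leclerc, by date of promotion to current rank (earlier first): Tanaka (27 Jun 2005) before Leclerc (3 Jul 2007).
Order: Amari, Yilmaz, Whitfield, Nguyen, Drummond, Delgado, Tanaka, Leclerc. So position 2.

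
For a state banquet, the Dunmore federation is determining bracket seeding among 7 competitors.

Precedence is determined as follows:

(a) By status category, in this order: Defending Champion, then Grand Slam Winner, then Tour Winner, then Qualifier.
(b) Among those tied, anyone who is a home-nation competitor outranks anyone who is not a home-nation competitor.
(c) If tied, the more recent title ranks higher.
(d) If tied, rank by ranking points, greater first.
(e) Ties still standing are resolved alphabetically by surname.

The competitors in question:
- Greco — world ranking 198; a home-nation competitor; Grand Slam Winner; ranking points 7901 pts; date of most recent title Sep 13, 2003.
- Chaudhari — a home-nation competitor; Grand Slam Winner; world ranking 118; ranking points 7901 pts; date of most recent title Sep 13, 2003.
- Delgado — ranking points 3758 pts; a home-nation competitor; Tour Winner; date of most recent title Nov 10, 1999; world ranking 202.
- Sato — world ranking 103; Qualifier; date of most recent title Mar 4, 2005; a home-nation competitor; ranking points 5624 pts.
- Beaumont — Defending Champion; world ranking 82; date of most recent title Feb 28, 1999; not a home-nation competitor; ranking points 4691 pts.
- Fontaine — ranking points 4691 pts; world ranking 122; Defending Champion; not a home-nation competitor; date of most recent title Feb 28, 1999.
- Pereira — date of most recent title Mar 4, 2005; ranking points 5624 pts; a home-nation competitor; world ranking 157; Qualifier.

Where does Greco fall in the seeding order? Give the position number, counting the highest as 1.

By status category: Beaumont and Fontaine (Defending Champion); then Chaudhari and Greco (Grand Slam Winner); then Delgado (Tour Winner); then Pereira and Sato (Qualifier).
Beaumont and Fontaine are each not a home-nation competitor, so the next rule applies.
Beaumont and Fontaine both have date of most recent title Feb 28, 1999, so the next rule applies.
Beaumont and Fontaine both have ranking points 4691 pts, so the next rule applies.
Among Beaumont and Fontaine, alphabetically by surname: Beaumont before Fontaine.
Chaudhari and Greco are each a home-nation competitor, so the next rule applies.
Chaudhari and Greco both have date of most recent title Sep 13, 2003, so the next rule applies.
Chaudhari and Greco both have ranking points 7901 pts, so the next rule applies.
Among Chaudhari and Greco, alphabetically by surname: Chaudhari before Greco.
Pereira and Sato are each a home-nation competitor, so the next rule applies.
Pereira and Sato both have date of most recent title Mar 4, 2005, so the next rule applies.
Pereira and Sato both have ranking points 5624 pts, so the next rule applies.
Among Pereira and Sato, alphabetically by surname: Pereira before Sato.
Order: Beaumont, Fontaine, Chaudhari, Greco, Delgado, Pereira, Sato. So position 4.

4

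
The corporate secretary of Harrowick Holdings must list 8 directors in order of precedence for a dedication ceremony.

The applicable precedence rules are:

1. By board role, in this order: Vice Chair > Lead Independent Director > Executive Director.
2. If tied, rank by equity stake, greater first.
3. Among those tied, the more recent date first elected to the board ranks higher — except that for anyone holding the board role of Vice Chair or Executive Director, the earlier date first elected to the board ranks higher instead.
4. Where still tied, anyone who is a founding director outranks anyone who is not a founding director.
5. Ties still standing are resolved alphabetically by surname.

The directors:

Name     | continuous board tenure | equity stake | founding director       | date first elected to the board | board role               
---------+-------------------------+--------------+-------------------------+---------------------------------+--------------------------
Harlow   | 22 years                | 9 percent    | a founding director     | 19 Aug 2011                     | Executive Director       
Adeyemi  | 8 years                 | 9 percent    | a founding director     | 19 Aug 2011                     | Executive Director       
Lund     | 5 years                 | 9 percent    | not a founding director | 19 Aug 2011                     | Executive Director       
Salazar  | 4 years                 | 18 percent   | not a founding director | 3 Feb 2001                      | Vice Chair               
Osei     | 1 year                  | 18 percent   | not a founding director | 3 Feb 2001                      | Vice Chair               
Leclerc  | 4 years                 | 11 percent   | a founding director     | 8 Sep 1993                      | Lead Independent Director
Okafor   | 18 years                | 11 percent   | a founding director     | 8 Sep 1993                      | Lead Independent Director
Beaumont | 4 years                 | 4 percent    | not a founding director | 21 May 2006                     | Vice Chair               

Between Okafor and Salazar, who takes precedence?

By board role: Osei, Salazar and Beaumont (Vice Chair); then Leclerc and Okafor (Lead Independent Director); then Adeyemi, Harlow and Lund (Executive Director).
Among Osei, Salazar and Beaumont, by equity stake (higher first): Osei and Salazar (18 percent) before Beaumont (4 percent).
Osei and Salazar both have date first elected to the board 3 Feb 2001, so the next rule applies.
Osei and Salazar are each not a founding director, so the next rule applies.
Among Osei and Salazar, alphabetically by surname: Osei before Salazar.
Leclerc and Okafor both have equity stake 11 percent, so the next rule applies.
Leclerc and Okafor both have date first elected to the board 8 Sep 1993, so the next rule applies.
Leclerc and Okafor are each a founding director, so the next rule applies.
Among Leclerc and Okafor, alphabetically by surname: Leclerc before Okafor.
Adeyemi, Harlow and Lund all have equity stake 9 percent, so the next rule applies.
Adeyemi, Harlow and Lund all have date first elected to the board 19 Aug 2011, so the next rule applies.
Among Adeyemi, Harlow and Lund, a founding director before not a founding director: Adeyemi and Harlow (a founding director) before Lund (not a founding director).
Among Adeyemi and Harlow, alphabetically by surname: Adeyemi before Harlow.
So Salazar takes precedence.

Salazar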